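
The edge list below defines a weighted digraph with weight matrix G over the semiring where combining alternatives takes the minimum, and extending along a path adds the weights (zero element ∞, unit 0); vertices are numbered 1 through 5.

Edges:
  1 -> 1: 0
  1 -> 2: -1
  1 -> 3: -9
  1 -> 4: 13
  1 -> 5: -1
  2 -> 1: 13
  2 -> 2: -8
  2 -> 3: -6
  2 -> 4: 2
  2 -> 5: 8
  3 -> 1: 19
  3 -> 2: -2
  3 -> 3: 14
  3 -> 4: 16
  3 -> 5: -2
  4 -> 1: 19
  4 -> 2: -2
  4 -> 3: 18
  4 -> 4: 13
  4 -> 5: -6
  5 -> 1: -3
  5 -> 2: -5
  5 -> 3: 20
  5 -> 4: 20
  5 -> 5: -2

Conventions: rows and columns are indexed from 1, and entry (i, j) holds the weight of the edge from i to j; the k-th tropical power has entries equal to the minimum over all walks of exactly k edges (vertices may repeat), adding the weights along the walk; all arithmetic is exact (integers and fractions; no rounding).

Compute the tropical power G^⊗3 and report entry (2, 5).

G^⊗2:
  [-4, -11, -9, 1, -11]
  [5, -16, -14, -6, -8]
  [-5, -10, -8, 0, -4]
  [-9, -11, -8, 0, -8]
  [-5, -13, -12, -3, -4]
G^⊗3:
  [-14, -19, -17, -9, -13]
  [-11, -24, -22, -14, -16]
  [-7, -18, -16, -8, -10]
  [-11, -19, -18, -9, -10]
  [-7, -21, -19, -11, -14]
Key observation: the optimum is the walk 2->2->3->5, with weight (-8) + (-6) + (-2) = -16.
Optimal value attained by: walk 2->2->3->5.
Answer: (G^⊗3)[2][5] = -16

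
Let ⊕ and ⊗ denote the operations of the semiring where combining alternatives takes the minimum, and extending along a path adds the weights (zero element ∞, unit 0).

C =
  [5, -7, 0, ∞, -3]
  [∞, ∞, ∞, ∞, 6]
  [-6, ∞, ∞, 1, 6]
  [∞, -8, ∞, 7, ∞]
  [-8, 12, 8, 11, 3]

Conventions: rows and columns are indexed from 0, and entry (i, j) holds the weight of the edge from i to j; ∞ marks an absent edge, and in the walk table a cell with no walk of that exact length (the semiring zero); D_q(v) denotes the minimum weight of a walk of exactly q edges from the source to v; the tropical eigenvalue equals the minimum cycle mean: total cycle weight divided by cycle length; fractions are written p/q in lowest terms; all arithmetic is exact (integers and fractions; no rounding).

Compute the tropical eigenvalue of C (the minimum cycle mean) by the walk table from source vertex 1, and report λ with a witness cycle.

q=0: [∞, 0, ∞, ∞, ∞]
q=1: [∞, ∞, ∞, ∞, 6]
q=2: [-2, 18, 14, 17, 9]
q=3: [1, -9, -2, 15, -5]
q=4: [-13, -6, 1, -1, -3]
q=5: [-11, -20, -13, 2, -16]
Optimal cycle mean attained by: cycle 0->4->0, total (-3) + (-8), length 2.
Answer: λ = -11/2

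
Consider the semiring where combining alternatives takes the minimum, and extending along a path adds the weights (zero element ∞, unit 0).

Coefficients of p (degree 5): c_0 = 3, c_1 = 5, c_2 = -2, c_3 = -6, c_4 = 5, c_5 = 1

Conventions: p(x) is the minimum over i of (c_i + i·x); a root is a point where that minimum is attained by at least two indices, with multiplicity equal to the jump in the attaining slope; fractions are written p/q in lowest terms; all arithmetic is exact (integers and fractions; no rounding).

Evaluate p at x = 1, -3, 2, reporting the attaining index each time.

p(1) = min(3+0·1=3, 5+1·1=6, -2+2·1=0, -6+3·1=-3, 5+4·1=9, 1+5·1=6) = -3 (attained by i=3)
p(-3) = min(3+0·(-3)=3, 5+1·(-3)=2, -2+2·(-3)=-8, -6+3·(-3)=-15, 5+4·(-3)=-7, 1+5·(-3)=-14) = -15 (attained by i=3)
p(2) = min(3+0·2=3, 5+1·2=7, -2+2·2=2, -6+3·2=0, 5+4·2=13, 1+5·2=11) = 0 (attained by i=3)
Answer: p(1) = -3; p(-3) = -15; p(2) = 0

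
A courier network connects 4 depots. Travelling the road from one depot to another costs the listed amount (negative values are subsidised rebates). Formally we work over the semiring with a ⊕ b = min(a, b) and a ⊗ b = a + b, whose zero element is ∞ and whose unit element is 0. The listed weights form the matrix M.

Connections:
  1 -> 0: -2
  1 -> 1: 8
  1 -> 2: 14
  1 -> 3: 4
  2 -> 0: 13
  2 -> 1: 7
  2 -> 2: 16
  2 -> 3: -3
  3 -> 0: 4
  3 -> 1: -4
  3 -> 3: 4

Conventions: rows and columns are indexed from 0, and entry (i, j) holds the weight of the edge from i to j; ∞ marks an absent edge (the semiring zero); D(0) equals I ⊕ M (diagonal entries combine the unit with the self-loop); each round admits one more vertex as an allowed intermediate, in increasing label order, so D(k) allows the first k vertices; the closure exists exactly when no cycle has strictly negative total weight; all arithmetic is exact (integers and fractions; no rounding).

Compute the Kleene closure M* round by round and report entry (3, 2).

D(0):
  [0, ∞, ∞, ∞]
  [-2, 0, 14, 4]
  [13, 7, 0, -3]
  [4, -4, ∞, 0]
D(1):
  [0, ∞, ∞, ∞]
  [-2, 0, 14, 4]
  [13, 7, 0, -3]
  [4, -4, ∞, 0]
D(2):
  [0, ∞, ∞, ∞]
  [-2, 0, 14, 4]
  [5, 7, 0, -3]
  [-6, -4, 10, 0]
D(3):
  [0, ∞, ∞, ∞]
  [-2, 0, 14, 4]
  [5, 7, 0, -3]
  [-6, -4, 10, 0]
D(4):
  [0, ∞, ∞, ∞]
  [-2, 0, 14, 4]
  [-9, -7, 0, -3]
  [-6, -4, 10, 0]
Answer: M*[3][2] = 10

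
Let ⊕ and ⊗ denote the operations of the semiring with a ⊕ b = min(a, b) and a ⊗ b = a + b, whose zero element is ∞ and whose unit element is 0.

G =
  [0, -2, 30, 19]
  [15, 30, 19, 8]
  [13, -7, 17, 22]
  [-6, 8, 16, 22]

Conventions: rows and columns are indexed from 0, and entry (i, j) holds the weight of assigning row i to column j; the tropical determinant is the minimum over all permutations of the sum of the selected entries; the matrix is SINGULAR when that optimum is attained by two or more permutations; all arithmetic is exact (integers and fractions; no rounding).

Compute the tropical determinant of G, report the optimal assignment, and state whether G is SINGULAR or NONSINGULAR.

σ = (0, 1, 2, 3): 0 + 30 + 17 + 22 = 69
σ = (0, 1, 3, 2): 0 + 30 + 22 + 16 = 68
σ = (0, 2, 1, 3): 0 + 19 + (-7) + 22 = 34
σ = (0, 2, 3, 1): 0 + 19 + 22 + 8 = 49
σ = (0, 3, 1, 2): 0 + 8 + (-7) + 16 = 17
σ = (0, 3, 2, 1): 0 + 8 + 17 + 8 = 33
σ = (1, 0, 2, 3): (-2) + 15 + 17 + 22 = 52
σ = (1, 0, 3, 2): (-2) + 15 + 22 + 16 = 51
σ = (1, 2, 0, 3): (-2) + 19 + 13 + 22 = 52
σ = (1, 2, 3, 0): (-2) + 19 + 22 + (-6) = 33
σ = (1, 3, 0, 2): (-2) + 8 + 13 + 16 = 35
σ = (1, 3, 2, 0): (-2) + 8 + 17 + (-6) = 17
σ = (2, 0, 1, 3): 30 + 15 + (-7) + 22 = 60
σ = (2, 0, 3, 1): 30 + 15 + 22 + 8 = 75
σ = (2, 1, 0, 3): 30 + 30 + 13 + 22 = 95
σ = (2, 1, 3, 0): 30 + 30 + 22 + (-6) = 76
σ = (2, 3, 0, 1): 30 + 8 + 13 + 8 = 59
σ = (2, 3, 1, 0): 30 + 8 + (-7) + (-6) = 25
σ = (3, 0, 1, 2): 19 + 15 + (-7) + 16 = 43
σ = (3, 0, 2, 1): 19 + 15 + 17 + 8 = 59
σ = (3, 1, 0, 2): 19 + 30 + 13 + 16 = 78
σ = (3, 1, 2, 0): 19 + 30 + 17 + (-6) = 60
σ = (3, 2, 0, 1): 19 + 19 + 13 + 8 = 59
σ = (3, 2, 1, 0): 19 + 19 + (-7) + (-6) = 25
Optimal value attained by: σ = (0, 3, 1, 2).
Answer: det⊕(G) = 17; verdict: SINGULAR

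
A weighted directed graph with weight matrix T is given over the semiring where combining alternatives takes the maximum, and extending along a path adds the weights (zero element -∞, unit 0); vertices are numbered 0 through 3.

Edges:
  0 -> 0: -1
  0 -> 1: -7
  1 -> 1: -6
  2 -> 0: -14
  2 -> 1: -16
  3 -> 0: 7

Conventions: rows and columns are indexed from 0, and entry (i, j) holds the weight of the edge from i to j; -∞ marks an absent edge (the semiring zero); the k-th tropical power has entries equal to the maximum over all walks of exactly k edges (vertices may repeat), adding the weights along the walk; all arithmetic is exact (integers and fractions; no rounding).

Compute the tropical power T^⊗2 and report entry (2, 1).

T^⊗2:
  [-2, -8, -∞, -∞]
  [-∞, -12, -∞, -∞]
  [-15, -21, -∞, -∞]
  [6, 0, -∞, -∞]
Key observation: the optimum is the walk 2->0->1, with weight (-14) + (-7) = -21.
Optimal value attained by: walk 2->0->1.
Answer: (T^⊗2)[2][1] = -21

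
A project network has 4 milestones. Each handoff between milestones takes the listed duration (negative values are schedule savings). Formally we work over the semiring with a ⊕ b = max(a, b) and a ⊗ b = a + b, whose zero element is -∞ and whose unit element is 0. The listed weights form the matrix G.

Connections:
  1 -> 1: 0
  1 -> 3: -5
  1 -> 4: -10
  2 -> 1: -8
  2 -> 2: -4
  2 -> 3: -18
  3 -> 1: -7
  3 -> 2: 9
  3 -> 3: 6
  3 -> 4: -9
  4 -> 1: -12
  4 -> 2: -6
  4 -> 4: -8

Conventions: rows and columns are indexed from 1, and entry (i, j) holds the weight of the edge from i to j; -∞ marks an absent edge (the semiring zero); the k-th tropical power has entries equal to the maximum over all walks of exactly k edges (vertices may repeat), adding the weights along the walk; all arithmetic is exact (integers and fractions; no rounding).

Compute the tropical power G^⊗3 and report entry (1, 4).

G^⊗2:
  [0, 4, 1, -10]
  [-8, -8, -12, -18]
  [1, 15, 12, -3]
  [-12, -10, -17, -16]
G^⊗3:
  [0, 10, 7, -8]
  [-8, -3, -6, -18]
  [7, 21, 18, 3]
  [-12, -8, -11, -22]
Key observation: the optimum is the walk 1->3->3->4, with weight (-5) + 6 + (-9) = -8.
Optimal value attained by: walk 1->3->3->4.
Answer: (G^⊗3)[1][4] = -8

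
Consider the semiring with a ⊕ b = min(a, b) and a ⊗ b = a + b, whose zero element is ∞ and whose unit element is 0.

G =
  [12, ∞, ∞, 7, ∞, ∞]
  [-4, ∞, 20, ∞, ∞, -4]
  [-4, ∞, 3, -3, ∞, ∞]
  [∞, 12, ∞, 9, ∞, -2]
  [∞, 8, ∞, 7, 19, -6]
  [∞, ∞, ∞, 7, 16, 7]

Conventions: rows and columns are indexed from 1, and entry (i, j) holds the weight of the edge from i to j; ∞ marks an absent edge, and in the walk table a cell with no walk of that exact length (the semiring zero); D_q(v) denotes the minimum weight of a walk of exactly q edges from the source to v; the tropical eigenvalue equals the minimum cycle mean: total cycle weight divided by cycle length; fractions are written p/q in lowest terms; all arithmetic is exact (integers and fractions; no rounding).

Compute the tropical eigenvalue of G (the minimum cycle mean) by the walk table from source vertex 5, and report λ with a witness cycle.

q=0: [∞, ∞, ∞, ∞, 0, ∞]
q=1: [∞, 8, ∞, 7, 19, -6]
q=2: [4, 19, 28, 1, 10, 1]
q=3: [15, 13, 31, 8, 17, -1]
q=4: [9, 20, 33, 6, 15, 6]
q=5: [16, 18, 36, 13, 22, 4]
q=6: [14, 25, 38, 11, 20, 11]
Optimal cycle mean attained by: cycle 4->6->4, total (-2) + 7, length 2.
Answer: λ = 5/2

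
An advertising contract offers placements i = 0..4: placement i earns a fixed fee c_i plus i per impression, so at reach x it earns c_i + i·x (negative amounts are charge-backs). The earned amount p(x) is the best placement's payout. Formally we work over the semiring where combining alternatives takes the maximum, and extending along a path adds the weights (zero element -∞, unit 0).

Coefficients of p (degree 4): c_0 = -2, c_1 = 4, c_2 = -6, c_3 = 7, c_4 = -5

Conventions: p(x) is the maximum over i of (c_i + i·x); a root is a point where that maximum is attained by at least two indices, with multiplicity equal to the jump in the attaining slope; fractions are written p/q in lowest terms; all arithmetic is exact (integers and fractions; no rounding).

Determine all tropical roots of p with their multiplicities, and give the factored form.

hull edge (i=0, c=-2) to (i=1, c=4): slope 6, span 1
hull edge (i=1, c=4) to (i=3, c=7): slope 3/2, span 2
hull edge (i=3, c=7) to (i=4, c=-5): slope -12, span 1
Factored form: p(x) = -5 ⊗ (x ⊕ (-6)) ⊗ (x ⊕ (-3/2)) ⊗ (x ⊕ (-3/2)) ⊗ (x ⊕ 12)
Answer: roots = -6 (mult 1), -3/2 (mult 2), 12 (mult 1)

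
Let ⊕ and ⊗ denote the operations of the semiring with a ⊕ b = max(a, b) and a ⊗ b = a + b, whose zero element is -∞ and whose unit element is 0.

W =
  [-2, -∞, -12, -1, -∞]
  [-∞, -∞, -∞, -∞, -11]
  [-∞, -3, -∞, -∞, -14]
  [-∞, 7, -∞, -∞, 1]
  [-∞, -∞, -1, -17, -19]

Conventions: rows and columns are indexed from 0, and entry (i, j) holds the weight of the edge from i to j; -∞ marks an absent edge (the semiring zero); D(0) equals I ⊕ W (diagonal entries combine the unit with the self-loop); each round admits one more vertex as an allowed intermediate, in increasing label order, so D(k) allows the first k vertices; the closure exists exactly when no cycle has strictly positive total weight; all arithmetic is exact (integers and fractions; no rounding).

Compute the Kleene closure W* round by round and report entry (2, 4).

D(0):
  [0, -∞, -12, -1, -∞]
  [-∞, 0, -∞, -∞, -11]
  [-∞, -3, 0, -∞, -14]
  [-∞, 7, -∞, 0, 1]
  [-∞, -∞, -1, -17, 0]
D(1):
  [0, -∞, -12, -1, -∞]
  [-∞, 0, -∞, -∞, -11]
  [-∞, -3, 0, -∞, -14]
  [-∞, 7, -∞, 0, 1]
  [-∞, -∞, -1, -17, 0]
D(2):
  [0, -∞, -12, -1, -∞]
  [-∞, 0, -∞, -∞, -11]
  [-∞, -3, 0, -∞, -14]
  [-∞, 7, -∞, 0, 1]
  [-∞, -∞, -1, -17, 0]
D(3):
  [0, -15, -12, -1, -26]
  [-∞, 0, -∞, -∞, -11]
  [-∞, -3, 0, -∞, -14]
  [-∞, 7, -∞, 0, 1]
  [-∞, -4, -1, -17, 0]
D(4):
  [0, 6, -12, -1, 0]
  [-∞, 0, -∞, -∞, -11]
  [-∞, -3, 0, -∞, -14]
  [-∞, 7, -∞, 0, 1]
  [-∞, -4, -1, -17, 0]
D(5):
  [0, 6, -1, -1, 0]
  [-∞, 0, -12, -28, -11]
  [-∞, -3, 0, -31, -14]
  [-∞, 7, 0, 0, 1]
  [-∞, -4, -1, -17, 0]
Answer: W*[2][4] = -14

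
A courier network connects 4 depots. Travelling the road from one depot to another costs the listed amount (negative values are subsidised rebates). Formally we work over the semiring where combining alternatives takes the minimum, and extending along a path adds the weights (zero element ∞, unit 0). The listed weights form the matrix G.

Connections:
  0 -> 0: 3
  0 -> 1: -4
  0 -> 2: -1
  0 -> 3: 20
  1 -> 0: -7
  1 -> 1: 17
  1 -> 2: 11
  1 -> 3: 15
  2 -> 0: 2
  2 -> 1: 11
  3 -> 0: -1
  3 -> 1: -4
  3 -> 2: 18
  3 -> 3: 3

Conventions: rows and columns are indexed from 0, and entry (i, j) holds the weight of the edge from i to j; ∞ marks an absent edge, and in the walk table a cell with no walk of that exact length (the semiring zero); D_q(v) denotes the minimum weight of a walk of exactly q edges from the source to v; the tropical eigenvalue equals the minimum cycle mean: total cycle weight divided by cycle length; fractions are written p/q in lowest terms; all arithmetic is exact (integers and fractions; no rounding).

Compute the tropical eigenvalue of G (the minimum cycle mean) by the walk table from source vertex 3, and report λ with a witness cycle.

q=0: [∞, ∞, ∞, 0]
q=1: [-1, -4, 18, 3]
q=2: [-11, -5, -2, 6]
q=3: [-12, -15, -12, 9]
q=4: [-22, -16, -13, 0]
Optimal cycle mean attained by: cycle 0->1->0, total (-4) + (-7), length 2.
Answer: λ = -11/2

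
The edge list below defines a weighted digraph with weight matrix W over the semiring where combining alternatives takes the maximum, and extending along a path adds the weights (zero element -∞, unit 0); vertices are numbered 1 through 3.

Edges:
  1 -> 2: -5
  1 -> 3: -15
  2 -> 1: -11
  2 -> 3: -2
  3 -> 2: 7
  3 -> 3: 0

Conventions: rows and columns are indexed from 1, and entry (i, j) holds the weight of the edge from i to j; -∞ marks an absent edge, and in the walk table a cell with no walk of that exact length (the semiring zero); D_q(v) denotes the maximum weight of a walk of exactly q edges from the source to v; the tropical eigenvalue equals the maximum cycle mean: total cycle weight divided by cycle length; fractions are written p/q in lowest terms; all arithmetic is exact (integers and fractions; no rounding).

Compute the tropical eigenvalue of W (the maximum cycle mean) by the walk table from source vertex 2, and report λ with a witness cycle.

q=0: [-∞, 0, -∞]
q=1: [-11, -∞, -2]
q=2: [-∞, 5, -2]
q=3: [-6, 5, 3]
Optimal cycle mean attained by: cycle 2->3->2, total (-2) + 7, length 2.
Answer: λ = 5/2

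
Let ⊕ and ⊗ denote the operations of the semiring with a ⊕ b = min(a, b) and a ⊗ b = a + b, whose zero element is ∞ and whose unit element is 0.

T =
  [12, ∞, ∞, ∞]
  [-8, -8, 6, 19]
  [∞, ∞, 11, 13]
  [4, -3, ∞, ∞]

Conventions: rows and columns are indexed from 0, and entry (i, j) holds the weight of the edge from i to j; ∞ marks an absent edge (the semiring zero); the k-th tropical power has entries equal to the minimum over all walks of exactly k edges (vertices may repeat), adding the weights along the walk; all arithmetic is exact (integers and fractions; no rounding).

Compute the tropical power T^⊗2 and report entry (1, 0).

T^⊗2:
  [24, ∞, ∞, ∞]
  [-16, -16, -2, 11]
  [17, 10, 22, 24]
  [-11, -11, 3, 16]
Key observation: the optimum is the walk 1->1->0, with weight (-8) + (-8) = -16.
Optimal value attained by: walk 1->1->0.
Answer: (T^⊗2)[1][0] = -16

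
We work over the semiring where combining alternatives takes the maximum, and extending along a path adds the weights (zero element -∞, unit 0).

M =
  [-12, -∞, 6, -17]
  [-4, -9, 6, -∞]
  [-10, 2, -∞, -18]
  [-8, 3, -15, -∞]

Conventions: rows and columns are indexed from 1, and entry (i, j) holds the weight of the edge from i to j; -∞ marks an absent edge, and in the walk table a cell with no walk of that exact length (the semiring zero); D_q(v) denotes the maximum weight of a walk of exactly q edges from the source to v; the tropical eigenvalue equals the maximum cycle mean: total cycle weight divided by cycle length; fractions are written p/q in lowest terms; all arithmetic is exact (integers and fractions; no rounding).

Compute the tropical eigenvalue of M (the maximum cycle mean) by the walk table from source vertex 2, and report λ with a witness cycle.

q=0: [-∞, 0, -∞, -∞]
q=1: [-4, -9, 6, -∞]
q=2: [-4, 8, 2, -12]
q=3: [4, 4, 14, -16]
q=4: [4, 16, 10, -4]
Optimal cycle mean attained by: cycle 2->3->2, total 6 + 2, length 2.
Answer: λ = 4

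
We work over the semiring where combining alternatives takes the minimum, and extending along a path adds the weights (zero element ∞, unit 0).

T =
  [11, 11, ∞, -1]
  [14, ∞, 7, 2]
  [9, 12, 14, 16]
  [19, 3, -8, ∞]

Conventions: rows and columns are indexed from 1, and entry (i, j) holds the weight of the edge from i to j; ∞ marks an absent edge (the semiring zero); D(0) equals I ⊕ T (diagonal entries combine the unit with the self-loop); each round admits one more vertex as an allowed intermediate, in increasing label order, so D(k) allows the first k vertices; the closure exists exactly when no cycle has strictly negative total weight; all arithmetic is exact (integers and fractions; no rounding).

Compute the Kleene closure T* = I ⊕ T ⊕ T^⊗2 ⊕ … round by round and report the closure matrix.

D(0):
  [0, 11, ∞, -1]
  [14, 0, 7, 2]
  [9, 12, 0, 16]
  [19, 3, -8, 0]
D(1):
  [0, 11, ∞, -1]
  [14, 0, 7, 2]
  [9, 12, 0, 8]
  [19, 3, -8, 0]
D(2):
  [0, 11, 18, -1]
  [14, 0, 7, 2]
  [9, 12, 0, 8]
  [17, 3, -8, 0]
D(3):
  [0, 11, 18, -1]
  [14, 0, 7, 2]
  [9, 12, 0, 8]
  [1, 3, -8, 0]
D(4):
  [0, 2, -9, -1]
  [3, 0, -6, 2]
  [9, 11, 0, 8]
  [1, 3, -8, 0]
Answer: T* = [[0, 2, -9, -1], [3, 0, -6, 2], [9, 11, 0, 8], [1, 3, -8, 0]]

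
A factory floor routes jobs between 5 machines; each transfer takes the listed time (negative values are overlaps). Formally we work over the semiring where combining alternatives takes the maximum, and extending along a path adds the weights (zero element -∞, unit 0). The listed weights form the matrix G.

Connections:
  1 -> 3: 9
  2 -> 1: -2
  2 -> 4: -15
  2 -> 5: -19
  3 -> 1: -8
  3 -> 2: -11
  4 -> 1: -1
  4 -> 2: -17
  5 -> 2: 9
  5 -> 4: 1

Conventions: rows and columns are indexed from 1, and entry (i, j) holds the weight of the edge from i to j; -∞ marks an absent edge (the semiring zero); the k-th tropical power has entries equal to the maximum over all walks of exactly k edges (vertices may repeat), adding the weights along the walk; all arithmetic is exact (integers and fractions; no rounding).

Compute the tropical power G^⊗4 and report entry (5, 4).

G^⊗2:
  [1, -2, -∞, -∞, -∞]
  [-16, -10, 7, -18, -∞]
  [-13, -∞, 1, -26, -30]
  [-19, -∞, 8, -32, -36]
  [7, -16, -∞, -6, -10]
G^⊗3:
  [-4, -∞, 10, -17, -21]
  [-1, -4, -7, -25, -29]
  [-7, -10, -4, -29, -∞]
  [0, -3, -10, -35, -∞]
  [-7, -1, 16, -9, -35]
G^⊗4:
  [2, -1, 5, -20, -∞]
  [-6, -18, 8, -19, -23]
  [-12, -15, 2, -25, -29]
  [-5, -21, 9, -18, -22]
  [8, 5, 2, -16, -20]
Key observation: the optimum is the walk 5->2->5->2->4, with weight 9 + (-19) + 9 + (-15) = -16.
Optimal value attained by: walk 5->2->5->2->4.
Answer: (G^⊗4)[5][4] = -16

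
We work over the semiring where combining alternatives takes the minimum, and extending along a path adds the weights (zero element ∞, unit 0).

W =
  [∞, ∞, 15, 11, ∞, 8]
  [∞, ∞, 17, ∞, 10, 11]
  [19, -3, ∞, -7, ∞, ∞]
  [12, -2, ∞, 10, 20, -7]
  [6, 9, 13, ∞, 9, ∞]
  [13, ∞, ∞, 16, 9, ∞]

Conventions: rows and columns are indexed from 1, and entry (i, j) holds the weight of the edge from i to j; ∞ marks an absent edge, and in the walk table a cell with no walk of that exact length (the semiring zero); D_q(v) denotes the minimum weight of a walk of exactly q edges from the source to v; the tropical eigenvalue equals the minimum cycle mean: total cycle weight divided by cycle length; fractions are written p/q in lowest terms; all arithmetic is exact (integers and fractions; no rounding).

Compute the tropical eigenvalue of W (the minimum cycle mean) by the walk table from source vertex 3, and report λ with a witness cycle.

q=0: [∞, ∞, 0, ∞, ∞, ∞]
q=1: [19, -3, ∞, -7, ∞, ∞]
q=2: [5, -9, 14, 3, 7, -14]
q=3: [-1, 1, 8, 2, -5, -4]
q=4: [1, 0, 8, 1, 4, -5]
q=5: [8, -1, 16, 1, 4, -6]
q=6: [7, -1, 16, 9, 3, -6]
Optimal cycle mean attained by: cycle 3->4->6->5->3, total (-7) + (-7) + 9 + 13, length 4.
Answer: λ = 2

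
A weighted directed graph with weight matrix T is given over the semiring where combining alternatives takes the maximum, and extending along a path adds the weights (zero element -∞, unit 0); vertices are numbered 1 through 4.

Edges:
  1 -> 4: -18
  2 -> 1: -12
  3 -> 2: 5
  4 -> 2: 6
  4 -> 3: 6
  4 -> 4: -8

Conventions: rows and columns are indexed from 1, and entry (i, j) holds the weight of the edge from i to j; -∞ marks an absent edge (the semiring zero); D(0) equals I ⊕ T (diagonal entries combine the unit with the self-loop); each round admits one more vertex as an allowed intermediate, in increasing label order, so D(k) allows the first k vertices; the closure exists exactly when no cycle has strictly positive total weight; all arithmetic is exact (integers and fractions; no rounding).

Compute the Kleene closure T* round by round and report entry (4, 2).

D(0):
  [0, -∞, -∞, -18]
  [-12, 0, -∞, -∞]
  [-∞, 5, 0, -∞]
  [-∞, 6, 6, 0]
D(1):
  [0, -∞, -∞, -18]
  [-12, 0, -∞, -30]
  [-∞, 5, 0, -∞]
  [-∞, 6, 6, 0]
D(2):
  [0, -∞, -∞, -18]
  [-12, 0, -∞, -30]
  [-7, 5, 0, -25]
  [-6, 6, 6, 0]
D(3):
  [0, -∞, -∞, -18]
  [-12, 0, -∞, -30]
  [-7, 5, 0, -25]
  [-1, 11, 6, 0]
D(4):
  [0, -7, -12, -18]
  [-12, 0, -24, -30]
  [-7, 5, 0, -25]
  [-1, 11, 6, 0]
Answer: T*[4][2] = 11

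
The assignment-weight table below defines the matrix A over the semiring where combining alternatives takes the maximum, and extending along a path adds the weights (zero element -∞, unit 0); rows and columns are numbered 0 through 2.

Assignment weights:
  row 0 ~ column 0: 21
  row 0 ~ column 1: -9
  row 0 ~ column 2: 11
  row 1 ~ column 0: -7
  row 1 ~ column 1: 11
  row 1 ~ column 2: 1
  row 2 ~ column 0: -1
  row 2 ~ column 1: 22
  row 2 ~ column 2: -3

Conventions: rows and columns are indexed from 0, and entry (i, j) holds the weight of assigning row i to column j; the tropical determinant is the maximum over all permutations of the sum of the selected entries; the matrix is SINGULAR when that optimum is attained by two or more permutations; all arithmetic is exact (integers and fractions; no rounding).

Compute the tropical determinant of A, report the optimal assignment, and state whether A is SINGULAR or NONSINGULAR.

σ = (0, 1, 2): 21 + 11 + (-3) = 29
σ = (0, 2, 1): 21 + 1 + 22 = 44
σ = (1, 0, 2): (-9) + (-7) + (-3) = -19
σ = (1, 2, 0): (-9) + 1 + (-1) = -9
σ = (2, 0, 1): 11 + (-7) + 22 = 26
σ = (2, 1, 0): 11 + 11 + (-1) = 21
Optimal value attained by: σ = (0, 2, 1).
Answer: det⊕(A) = 44; verdict: NONSINGULAR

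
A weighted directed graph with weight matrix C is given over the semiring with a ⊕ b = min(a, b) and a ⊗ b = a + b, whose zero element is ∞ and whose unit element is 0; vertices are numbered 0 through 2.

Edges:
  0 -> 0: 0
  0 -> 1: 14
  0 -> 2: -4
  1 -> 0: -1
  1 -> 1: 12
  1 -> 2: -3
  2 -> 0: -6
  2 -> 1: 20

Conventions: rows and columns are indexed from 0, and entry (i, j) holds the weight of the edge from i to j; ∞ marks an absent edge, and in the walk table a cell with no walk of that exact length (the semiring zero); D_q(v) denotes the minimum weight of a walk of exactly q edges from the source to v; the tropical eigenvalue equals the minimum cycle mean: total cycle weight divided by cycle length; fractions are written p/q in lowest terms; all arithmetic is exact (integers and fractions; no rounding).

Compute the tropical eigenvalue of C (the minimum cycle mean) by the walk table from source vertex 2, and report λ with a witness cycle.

q=0: [∞, ∞, 0]
q=1: [-6, 20, ∞]
q=2: [-6, 8, -10]
q=3: [-16, 8, -10]
Optimal cycle mean attained by: cycle 0->2->0, total (-4) + (-6), length 2.
Answer: λ = -5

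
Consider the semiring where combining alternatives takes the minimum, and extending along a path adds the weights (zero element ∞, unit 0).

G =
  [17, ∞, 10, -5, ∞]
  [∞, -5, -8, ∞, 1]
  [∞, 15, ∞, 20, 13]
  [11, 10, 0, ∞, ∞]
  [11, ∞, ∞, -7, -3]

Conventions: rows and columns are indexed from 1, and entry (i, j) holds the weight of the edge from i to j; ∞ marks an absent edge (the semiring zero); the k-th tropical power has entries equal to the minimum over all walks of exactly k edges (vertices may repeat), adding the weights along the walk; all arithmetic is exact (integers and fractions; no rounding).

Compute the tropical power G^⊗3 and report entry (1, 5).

G^⊗2:
  [6, 5, -5, 12, 23]
  [12, -10, -13, -6, -4]
  [24, 10, 7, 6, 10]
  [28, 5, 2, 6, 11]
  [4, 3, -7, -10, -6]
G^⊗3:
  [23, 0, -3, 1, 6]
  [5, -15, -18, -11, -9]
  [17, 5, 2, 3, 7]
  [17, 0, -3, 4, 6]
  [1, -2, -10, -13, -9]
Key observation: the optimum is the walk 1->4->2->5, with weight (-5) + 10 + 1 = 6.
Optimal value attained by: walk 1->4->2->5.
Answer: (G^⊗3)[1][5] = 6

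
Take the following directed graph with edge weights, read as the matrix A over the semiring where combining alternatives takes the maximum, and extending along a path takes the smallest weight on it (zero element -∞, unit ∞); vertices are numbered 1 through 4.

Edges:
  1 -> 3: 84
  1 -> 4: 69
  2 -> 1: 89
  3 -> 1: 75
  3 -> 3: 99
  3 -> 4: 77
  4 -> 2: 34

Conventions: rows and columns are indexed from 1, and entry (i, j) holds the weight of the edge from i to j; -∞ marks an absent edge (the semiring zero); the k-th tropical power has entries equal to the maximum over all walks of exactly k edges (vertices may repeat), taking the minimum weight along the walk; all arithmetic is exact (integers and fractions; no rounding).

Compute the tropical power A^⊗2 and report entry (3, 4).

A^⊗2:
  [75, 34, 84, 77]
  [-∞, -∞, 84, 69]
  [75, 34, 99, 77]
  [34, -∞, -∞, -∞]
Key observation: the optimum is the walk 3->3->4, with weight 99 min 77 = 77.
Optimal value attained by: walk 3->3->4.
Answer: (A^⊗2)[3][4] = 77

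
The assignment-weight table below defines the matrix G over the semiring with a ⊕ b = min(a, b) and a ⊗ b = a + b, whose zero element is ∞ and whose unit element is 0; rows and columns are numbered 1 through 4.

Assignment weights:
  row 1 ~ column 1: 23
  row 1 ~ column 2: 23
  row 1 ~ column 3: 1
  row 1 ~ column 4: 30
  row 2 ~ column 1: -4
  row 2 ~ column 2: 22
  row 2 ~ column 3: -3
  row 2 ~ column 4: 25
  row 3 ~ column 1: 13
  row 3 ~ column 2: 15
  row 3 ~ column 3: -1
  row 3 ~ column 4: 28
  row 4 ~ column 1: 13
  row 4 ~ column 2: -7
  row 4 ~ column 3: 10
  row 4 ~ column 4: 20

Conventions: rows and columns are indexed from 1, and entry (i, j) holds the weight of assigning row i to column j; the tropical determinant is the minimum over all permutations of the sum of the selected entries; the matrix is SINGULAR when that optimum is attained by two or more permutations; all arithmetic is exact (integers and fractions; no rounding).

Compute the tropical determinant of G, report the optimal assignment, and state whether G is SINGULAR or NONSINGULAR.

σ = (1, 2, 3, 4): 23 + 22 + (-1) + 20 = 64
σ = (1, 2, 4, 3): 23 + 22 + 28 + 10 = 83
σ = (1, 3, 2, 4): 23 + (-3) + 15 + 20 = 55
σ = (1, 3, 4, 2): 23 + (-3) + 28 + (-7) = 41
σ = (1, 4, 2, 3): 23 + 25 + 15 + 10 = 73
σ = (1, 4, 3, 2): 23 + 25 + (-1) + (-7) = 40
σ = (2, 1, 3, 4): 23 + (-4) + (-1) + 20 = 38
σ = (2, 1, 4, 3): 23 + (-4) + 28 + 10 = 57
σ = (2, 3, 1, 4): 23 + (-3) + 13 + 20 = 53
σ = (2, 3, 4, 1): 23 + (-3) + 28 + 13 = 61
σ = (2, 4, 1, 3): 23 + 25 + 13 + 10 = 71
σ = (2, 4, 3, 1): 23 + 25 + (-1) + 13 = 60
σ = (3, 1, 2, 4): 1 + (-4) + 15 + 20 = 32
σ = (3, 1, 4, 2): 1 + (-4) + 28 + (-7) = 18
σ = (3, 2, 1, 4): 1 + 22 + 13 + 20 = 56
σ = (3, 2, 4, 1): 1 + 22 + 28 + 13 = 64
σ = (3, 4, 1, 2): 1 + 25 + 13 + (-7) = 32
σ = (3, 4, 2, 1): 1 + 25 + 15 + 13 = 54
σ = (4, 1, 2, 3): 30 + (-4) + 15 + 10 = 51
σ = (4, 1, 3, 2): 30 + (-4) + (-1) + (-7) = 18
σ = (4, 2, 1, 3): 30 + 22 + 13 + 10 = 75
σ = (4, 2, 3, 1): 30 + 22 + (-1) + 13 = 64
σ = (4, 3, 1, 2): 30 + (-3) + 13 + (-7) = 33
σ = (4, 3, 2, 1): 30 + (-3) + 15 + 13 = 55
Optimal value attained by: σ = (3, 1, 4, 2).
Answer: det⊕(G) = 18; verdict: SINGULAR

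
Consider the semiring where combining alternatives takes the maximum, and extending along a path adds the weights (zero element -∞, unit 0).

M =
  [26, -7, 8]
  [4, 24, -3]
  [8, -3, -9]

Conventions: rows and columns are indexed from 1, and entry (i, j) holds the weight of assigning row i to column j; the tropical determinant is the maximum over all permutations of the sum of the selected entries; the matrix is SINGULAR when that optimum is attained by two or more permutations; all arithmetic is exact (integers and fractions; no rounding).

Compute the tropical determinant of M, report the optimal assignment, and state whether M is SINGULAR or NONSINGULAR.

σ = (1, 2, 3): 26 + 24 + (-9) = 41
σ = (1, 3, 2): 26 + (-3) + (-3) = 20
σ = (2, 1, 3): (-7) + 4 + (-9) = -12
σ = (2, 3, 1): (-7) + (-3) + 8 = -2
σ = (3, 1, 2): 8 + 4 + (-3) = 9
σ = (3, 2, 1): 8 + 24 + 8 = 40
Optimal value attained by: σ = (1, 2, 3).
Answer: det⊕(M) = 41; verdict: NONSINGULAR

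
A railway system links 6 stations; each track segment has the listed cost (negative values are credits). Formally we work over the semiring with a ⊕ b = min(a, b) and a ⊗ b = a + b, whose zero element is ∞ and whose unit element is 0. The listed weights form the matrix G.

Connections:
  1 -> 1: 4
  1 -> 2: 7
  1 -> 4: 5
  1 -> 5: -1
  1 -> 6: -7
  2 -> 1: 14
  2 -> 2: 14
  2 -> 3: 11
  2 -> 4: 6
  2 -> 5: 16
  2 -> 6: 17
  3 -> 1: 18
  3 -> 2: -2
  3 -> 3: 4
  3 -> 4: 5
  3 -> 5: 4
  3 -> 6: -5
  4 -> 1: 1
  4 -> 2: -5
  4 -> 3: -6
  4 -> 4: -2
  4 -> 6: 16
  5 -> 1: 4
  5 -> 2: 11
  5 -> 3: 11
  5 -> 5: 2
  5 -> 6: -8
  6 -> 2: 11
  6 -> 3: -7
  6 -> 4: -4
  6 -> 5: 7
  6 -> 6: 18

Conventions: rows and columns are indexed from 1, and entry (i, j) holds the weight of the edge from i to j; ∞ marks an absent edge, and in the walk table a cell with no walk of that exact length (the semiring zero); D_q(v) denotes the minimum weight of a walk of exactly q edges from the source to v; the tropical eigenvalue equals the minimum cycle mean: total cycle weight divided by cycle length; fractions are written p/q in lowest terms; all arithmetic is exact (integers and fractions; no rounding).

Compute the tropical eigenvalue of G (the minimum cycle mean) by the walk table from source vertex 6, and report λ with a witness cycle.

q=0: [∞, ∞, ∞, ∞, ∞, 0]
q=1: [∞, 11, -7, -4, 7, 18]
q=2: [-3, -9, -10, -6, -3, -12]
q=3: [-5, -12, -19, -16, -6, -15]
q=4: [-15, -21, -22, -19, -15, -24]
q=5: [-18, -24, -31, -28, -18, -27]
q=6: [-27, -33, -34, -31, -27, -36]
Optimal cycle mean attained by: cycle 3->6->3, total (-5) + (-7), length 2.
Answer: λ = -6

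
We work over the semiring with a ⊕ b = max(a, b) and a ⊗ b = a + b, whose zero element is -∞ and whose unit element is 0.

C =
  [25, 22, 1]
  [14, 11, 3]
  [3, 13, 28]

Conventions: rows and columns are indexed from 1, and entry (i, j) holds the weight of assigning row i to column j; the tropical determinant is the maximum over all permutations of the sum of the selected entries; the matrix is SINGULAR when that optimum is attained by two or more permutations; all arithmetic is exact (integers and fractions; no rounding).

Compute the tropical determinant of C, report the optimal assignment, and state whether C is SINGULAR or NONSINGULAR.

σ = (1, 2, 3): 25 + 11 + 28 = 64
σ = (1, 3, 2): 25 + 3 + 13 = 41
σ = (2, 1, 3): 22 + 14 + 28 = 64
σ = (2, 3, 1): 22 + 3 + 3 = 28
σ = (3, 1, 2): 1 + 14 + 13 = 28
σ = (3, 2, 1): 1 + 11 + 3 = 15
Optimal value attained by: σ = (1, 2, 3).
Answer: det⊕(C) = 64; verdict: SINGULAR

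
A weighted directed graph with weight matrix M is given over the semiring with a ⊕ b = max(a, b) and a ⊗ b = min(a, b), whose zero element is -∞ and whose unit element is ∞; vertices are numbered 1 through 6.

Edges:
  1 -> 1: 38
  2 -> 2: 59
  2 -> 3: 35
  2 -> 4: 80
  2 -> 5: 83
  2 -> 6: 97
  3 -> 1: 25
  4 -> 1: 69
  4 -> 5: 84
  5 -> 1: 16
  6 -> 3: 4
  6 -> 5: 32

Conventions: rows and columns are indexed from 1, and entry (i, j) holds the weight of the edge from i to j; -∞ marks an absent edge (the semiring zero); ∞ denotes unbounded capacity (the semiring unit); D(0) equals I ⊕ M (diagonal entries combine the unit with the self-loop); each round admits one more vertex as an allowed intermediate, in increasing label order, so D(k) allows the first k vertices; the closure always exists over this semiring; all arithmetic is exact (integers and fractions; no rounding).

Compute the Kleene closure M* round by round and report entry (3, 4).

D(0):
  [∞, -∞, -∞, -∞, -∞, -∞]
  [-∞, ∞, 35, 80, 83, 97]
  [25, -∞, ∞, -∞, -∞, -∞]
  [69, -∞, -∞, ∞, 84, -∞]
  [16, -∞, -∞, -∞, ∞, -∞]
  [-∞, -∞, 4, -∞, 32, ∞]
D(1):
  [∞, -∞, -∞, -∞, -∞, -∞]
  [-∞, ∞, 35, 80, 83, 97]
  [25, -∞, ∞, -∞, -∞, -∞]
  [69, -∞, -∞, ∞, 84, -∞]
  [16, -∞, -∞, -∞, ∞, -∞]
  [-∞, -∞, 4, -∞, 32, ∞]
D(2):
  [∞, -∞, -∞, -∞, -∞, -∞]
  [-∞, ∞, 35, 80, 83, 97]
  [25, -∞, ∞, -∞, -∞, -∞]
  [69, -∞, -∞, ∞, 84, -∞]
  [16, -∞, -∞, -∞, ∞, -∞]
  [-∞, -∞, 4, -∞, 32, ∞]
D(3):
  [∞, -∞, -∞, -∞, -∞, -∞]
  [25, ∞, 35, 80, 83, 97]
  [25, -∞, ∞, -∞, -∞, -∞]
  [69, -∞, -∞, ∞, 84, -∞]
  [16, -∞, -∞, -∞, ∞, -∞]
  [4, -∞, 4, -∞, 32, ∞]
D(4):
  [∞, -∞, -∞, -∞, -∞, -∞]
  [69, ∞, 35, 80, 83, 97]
  [25, -∞, ∞, -∞, -∞, -∞]
  [69, -∞, -∞, ∞, 84, -∞]
  [16, -∞, -∞, -∞, ∞, -∞]
  [4, -∞, 4, -∞, 32, ∞]
D(5):
  [∞, -∞, -∞, -∞, -∞, -∞]
  [69, ∞, 35, 80, 83, 97]
  [25, -∞, ∞, -∞, -∞, -∞]
  [69, -∞, -∞, ∞, 84, -∞]
  [16, -∞, -∞, -∞, ∞, -∞]
  [16, -∞, 4, -∞, 32, ∞]
D(6):
  [∞, -∞, -∞, -∞, -∞, -∞]
  [69, ∞, 35, 80, 83, 97]
  [25, -∞, ∞, -∞, -∞, -∞]
  [69, -∞, -∞, ∞, 84, -∞]
  [16, -∞, -∞, -∞, ∞, -∞]
  [16, -∞, 4, -∞, 32, ∞]
Answer: M*[3][4] = -∞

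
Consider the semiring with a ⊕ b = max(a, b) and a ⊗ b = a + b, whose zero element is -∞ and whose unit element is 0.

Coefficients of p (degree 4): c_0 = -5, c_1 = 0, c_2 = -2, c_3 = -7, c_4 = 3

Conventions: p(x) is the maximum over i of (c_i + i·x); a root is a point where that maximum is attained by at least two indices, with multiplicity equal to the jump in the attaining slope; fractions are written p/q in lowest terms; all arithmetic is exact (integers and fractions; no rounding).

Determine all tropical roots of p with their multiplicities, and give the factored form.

hull edge (i=0, c=-5) to (i=1, c=0): slope 5, span 1
hull edge (i=1, c=0) to (i=4, c=3): slope 1, span 3
Factored form: p(x) = 3 ⊗ (x ⊕ (-5)) ⊗ (x ⊕ (-1)) ⊗ (x ⊕ (-1)) ⊗ (x ⊕ (-1))
Answer: roots = -5 (mult 1), -1 (mult 3)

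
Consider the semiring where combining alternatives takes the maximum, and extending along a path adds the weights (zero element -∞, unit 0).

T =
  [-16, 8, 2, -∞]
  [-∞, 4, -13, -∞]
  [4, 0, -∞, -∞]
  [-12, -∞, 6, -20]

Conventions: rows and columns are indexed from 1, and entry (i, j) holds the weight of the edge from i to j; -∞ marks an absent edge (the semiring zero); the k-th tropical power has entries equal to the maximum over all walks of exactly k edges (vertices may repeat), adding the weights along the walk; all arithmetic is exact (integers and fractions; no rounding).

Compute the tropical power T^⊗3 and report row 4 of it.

T^⊗2:
  [6, 12, -5, -∞]
  [-9, 8, -9, -∞]
  [-12, 12, 6, -∞]
  [10, 6, -10, -40]
T^⊗3:
  [-1, 16, 8, -∞]
  [-5, 12, -5, -∞]
  [10, 16, -1, -∞]
  [-6, 18, 12, -60]
Answer: row 4 of T^⊗3 = [-6, 18, 12, -60]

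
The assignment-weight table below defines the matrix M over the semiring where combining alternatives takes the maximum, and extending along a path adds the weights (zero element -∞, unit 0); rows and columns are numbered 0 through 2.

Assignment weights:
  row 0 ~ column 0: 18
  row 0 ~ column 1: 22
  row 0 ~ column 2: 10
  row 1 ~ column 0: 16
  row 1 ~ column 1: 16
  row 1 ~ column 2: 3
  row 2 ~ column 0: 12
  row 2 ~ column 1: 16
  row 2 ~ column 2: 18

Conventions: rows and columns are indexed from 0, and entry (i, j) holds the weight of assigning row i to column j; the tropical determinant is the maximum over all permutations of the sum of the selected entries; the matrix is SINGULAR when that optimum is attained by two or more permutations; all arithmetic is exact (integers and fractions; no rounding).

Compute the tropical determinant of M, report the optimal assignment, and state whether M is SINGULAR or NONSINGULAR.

σ = (0, 1, 2): 18 + 16 + 18 = 52
σ = (0, 2, 1): 18 + 3 + 16 = 37
σ = (1, 0, 2): 22 + 16 + 18 = 56
σ = (1, 2, 0): 22 + 3 + 12 = 37
σ = (2, 0, 1): 10 + 16 + 16 = 42
σ = (2, 1, 0): 10 + 16 + 12 = 38
Optimal value attained by: σ = (1, 0, 2).
Answer: det⊕(M) = 56; verdict: NONSINGULAR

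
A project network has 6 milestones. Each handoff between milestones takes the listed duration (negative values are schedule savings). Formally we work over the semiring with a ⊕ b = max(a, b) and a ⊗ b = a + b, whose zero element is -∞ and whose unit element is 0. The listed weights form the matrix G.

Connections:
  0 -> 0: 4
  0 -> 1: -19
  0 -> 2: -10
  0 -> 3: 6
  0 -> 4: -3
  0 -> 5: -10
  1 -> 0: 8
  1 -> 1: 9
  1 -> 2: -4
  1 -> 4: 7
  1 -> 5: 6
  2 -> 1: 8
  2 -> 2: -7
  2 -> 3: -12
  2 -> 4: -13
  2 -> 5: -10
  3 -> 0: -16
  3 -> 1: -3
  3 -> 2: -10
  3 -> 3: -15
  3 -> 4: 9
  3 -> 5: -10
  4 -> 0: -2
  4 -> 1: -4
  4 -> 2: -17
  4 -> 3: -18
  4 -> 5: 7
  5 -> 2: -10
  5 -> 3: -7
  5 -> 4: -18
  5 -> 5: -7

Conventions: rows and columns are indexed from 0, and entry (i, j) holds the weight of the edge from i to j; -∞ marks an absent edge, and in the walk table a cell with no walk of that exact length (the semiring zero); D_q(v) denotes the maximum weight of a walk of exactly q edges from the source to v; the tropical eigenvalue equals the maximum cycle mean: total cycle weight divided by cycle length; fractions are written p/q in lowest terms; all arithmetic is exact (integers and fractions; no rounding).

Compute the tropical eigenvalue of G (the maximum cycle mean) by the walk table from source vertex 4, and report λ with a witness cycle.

q=0: [-∞, -∞, -∞, -∞, 0, -∞]
q=1: [-2, -4, -17, -18, -∞, 7]
q=2: [4, 5, -3, 4, 3, 2]
q=3: [13, 14, 1, 10, 13, 11]
q=4: [22, 23, 10, 19, 21, 20]
q=5: [31, 32, 19, 28, 30, 29]
q=6: [40, 41, 28, 37, 39, 38]
Optimal cycle mean attained by: cycle 1->1, total 9, length 1.
Answer: λ = 9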